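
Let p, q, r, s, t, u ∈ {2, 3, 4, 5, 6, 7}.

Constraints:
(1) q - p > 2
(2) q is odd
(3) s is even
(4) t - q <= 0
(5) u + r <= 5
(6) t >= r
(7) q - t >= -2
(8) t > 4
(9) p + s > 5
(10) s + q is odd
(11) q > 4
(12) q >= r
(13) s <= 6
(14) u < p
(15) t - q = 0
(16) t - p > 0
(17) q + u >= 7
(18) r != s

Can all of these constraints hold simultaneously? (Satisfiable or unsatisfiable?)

Take p = 4, q = 7, r = 3, s = 2, t = 7, u = 2. Then constraint 1: q - p = 3; constraint 4: t - q = 0, and every other listed constraint is also met.

Satisfiable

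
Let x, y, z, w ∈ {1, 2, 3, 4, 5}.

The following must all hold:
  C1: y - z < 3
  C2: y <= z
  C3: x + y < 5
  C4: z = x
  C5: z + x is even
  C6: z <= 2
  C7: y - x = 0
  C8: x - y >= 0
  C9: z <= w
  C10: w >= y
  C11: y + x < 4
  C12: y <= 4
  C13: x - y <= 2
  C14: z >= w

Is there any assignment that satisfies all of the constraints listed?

Setting (x, y, z, w) = (1, 1, 1, 1) satisfies everything: constraint 1: y - z = 0; constraint 3: x + y = 2, and the others follow.

Satisfiable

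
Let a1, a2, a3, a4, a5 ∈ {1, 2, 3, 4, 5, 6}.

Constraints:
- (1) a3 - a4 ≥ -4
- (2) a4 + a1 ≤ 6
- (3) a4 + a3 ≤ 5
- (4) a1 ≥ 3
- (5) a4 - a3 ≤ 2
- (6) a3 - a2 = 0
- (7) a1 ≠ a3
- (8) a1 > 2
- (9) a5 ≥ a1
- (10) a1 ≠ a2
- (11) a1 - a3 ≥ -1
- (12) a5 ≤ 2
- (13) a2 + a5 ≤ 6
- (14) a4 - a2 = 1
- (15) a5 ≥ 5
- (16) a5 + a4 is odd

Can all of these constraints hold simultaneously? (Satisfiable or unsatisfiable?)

Unsatisfiable

From constraint 8: a1 ≥ 3. From constraints 9 and 12: a1 ≤ a5 and a5 ≤ 2, so a1 ≤ 2. But 2 < 3, so no value of a1 works.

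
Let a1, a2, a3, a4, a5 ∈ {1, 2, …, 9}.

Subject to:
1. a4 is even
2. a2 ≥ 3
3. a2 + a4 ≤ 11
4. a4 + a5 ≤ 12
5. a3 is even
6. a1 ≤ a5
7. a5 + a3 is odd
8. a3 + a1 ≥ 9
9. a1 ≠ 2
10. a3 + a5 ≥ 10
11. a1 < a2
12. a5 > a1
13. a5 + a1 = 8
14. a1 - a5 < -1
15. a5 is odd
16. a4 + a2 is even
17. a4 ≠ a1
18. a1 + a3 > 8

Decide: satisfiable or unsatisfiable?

Satisfiable

Try a1 = 3, a2 = 4, a3 = 6, a4 = 6, a5 = 5.
Check constraint 3: a2 + a4 = 10; constraint 4: a4 + a5 = 11. The remaining constraints are straightforward to verify.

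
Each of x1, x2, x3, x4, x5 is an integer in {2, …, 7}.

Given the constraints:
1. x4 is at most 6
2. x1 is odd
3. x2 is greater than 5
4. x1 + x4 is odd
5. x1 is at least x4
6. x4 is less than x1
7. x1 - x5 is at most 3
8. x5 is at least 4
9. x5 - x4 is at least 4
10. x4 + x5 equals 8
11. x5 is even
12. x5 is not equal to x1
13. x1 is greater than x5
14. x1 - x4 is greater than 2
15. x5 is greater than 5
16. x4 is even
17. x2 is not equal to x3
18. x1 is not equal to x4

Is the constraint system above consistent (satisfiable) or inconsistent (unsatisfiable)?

Setting (x1, x2, x3, x4, x5) = (7, 7, 6, 2, 6) satisfies everything: constraint 7: x1 - x5 = 1; constraint 9: x5 - x4 = 4, and the others follow.

Satisfiable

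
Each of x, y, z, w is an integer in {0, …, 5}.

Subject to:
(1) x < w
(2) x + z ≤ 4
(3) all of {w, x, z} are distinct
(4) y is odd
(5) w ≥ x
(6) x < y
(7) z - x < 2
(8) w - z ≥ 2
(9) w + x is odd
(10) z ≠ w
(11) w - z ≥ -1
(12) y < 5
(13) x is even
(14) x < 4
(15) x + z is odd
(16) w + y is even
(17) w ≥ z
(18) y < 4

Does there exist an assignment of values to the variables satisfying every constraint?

The assignment x = 2, y = 3, z = 1, w = 3 works:
  constraint 2 holds since x + z = 3.
  constraint 7 holds since z - x = -1.
  constraint 8 holds since w - z = 2.
The rest check out directly.

Satisfiable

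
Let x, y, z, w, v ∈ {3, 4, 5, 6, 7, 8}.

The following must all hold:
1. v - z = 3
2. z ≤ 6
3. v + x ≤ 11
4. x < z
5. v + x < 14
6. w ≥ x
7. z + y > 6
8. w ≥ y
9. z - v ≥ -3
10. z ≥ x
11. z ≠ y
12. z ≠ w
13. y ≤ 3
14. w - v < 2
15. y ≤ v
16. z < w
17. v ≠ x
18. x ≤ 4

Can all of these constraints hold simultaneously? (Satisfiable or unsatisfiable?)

Setting (x, y, z, w, v) = (3, 3, 5, 8, 8) satisfies everything: constraint 1: v - z = 3; constraint 3: v + x = 11; constraint 5: v + x = 11, and the others follow.

Satisfiable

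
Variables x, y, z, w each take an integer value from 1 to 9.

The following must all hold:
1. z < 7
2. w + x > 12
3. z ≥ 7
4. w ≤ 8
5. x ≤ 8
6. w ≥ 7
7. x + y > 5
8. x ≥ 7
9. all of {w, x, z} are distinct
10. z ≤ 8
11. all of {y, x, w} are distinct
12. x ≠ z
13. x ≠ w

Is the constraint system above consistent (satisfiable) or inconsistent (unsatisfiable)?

Constraints 3, 4, 5, 6, 8, and 10 confine each of w, x, z to the 2 values {7, 8}.
Constraint 9 requires all 3 of them to be distinct, but only 2 values are available — impossible by the pigeonhole principle.

Unsatisfiable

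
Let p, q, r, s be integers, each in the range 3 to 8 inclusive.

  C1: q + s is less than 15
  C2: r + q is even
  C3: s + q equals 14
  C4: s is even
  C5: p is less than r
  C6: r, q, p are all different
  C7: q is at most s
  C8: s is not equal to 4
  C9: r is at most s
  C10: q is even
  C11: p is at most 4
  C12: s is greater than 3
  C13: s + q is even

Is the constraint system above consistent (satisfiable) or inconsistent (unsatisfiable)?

Satisfiable

The assignment p = 4, q = 6, r = 8, s = 8 works:
  constraint 1 holds since q + s = 14.
  constraint 3 holds since s + q = 14.
  constraint 6 holds since values 8, 6, 4 are distinct.
The rest check out directly.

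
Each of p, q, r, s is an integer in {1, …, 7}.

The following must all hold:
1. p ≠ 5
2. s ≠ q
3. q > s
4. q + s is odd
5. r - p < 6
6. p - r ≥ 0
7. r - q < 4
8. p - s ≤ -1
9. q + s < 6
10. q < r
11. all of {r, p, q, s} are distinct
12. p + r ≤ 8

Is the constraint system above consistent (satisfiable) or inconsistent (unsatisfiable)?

Unsatisfiable

Constraints 3, 6, 8, and 10 give q < r, r ≤ p, p < s, s < q. Chaining: q < r ≤ p < s < q, which forces q < q — impossible.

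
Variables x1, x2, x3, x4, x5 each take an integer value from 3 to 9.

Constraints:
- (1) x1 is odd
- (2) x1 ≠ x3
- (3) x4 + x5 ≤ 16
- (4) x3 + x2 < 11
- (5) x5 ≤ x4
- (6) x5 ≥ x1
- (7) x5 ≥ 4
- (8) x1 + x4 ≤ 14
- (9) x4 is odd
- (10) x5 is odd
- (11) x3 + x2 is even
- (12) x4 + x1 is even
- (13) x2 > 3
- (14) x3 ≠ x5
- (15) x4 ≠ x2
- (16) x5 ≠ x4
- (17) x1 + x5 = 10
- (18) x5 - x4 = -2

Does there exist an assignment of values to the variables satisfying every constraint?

Satisfiable

Try x1 = 3, x2 = 5, x3 = 5, x4 = 9, x5 = 7.
Check constraint 3: x4 + x5 = 16; constraint 4: x3 + x2 = 10. The remaining constraints are straightforward to verify.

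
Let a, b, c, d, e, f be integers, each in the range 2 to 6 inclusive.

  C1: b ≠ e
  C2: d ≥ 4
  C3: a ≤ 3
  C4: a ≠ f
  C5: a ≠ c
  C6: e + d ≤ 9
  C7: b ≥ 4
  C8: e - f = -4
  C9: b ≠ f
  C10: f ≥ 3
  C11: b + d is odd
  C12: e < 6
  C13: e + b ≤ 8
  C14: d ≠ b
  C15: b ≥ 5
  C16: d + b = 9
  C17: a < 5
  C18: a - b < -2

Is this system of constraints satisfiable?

Take a = 2, b = 5, c = 5, d = 4, e = 2, f = 6. Then constraint 6: e + d = 6; constraint 8: e - f = -4, and every other listed constraint is also met.

Satisfiable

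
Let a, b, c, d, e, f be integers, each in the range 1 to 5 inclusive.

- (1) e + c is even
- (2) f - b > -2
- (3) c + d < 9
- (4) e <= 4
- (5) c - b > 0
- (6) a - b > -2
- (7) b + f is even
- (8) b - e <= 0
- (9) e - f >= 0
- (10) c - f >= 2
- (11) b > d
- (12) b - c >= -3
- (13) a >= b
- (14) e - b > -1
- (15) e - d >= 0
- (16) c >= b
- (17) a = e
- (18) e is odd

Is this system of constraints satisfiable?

Satisfiable

The assignment a = 3, b = 3, c = 5, d = 1, e = 3, f = 3 works:
  constraint 2 holds since f - b = 0.
  constraint 3 holds since c + d = 6.
The rest check out directly.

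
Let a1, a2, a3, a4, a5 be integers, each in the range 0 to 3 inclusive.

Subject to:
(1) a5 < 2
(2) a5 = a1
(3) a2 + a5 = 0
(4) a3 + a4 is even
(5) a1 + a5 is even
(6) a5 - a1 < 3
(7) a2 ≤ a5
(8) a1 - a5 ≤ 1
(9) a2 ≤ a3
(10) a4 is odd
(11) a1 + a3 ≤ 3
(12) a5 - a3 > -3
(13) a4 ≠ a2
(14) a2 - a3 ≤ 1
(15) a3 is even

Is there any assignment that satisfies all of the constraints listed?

Unsatisfiable

Constraint 15 makes a3 even and constraint 10 makes a4 odd, so a3 + a4 must be odd. Constraint 4 says a3 + a4 is even — contradiction.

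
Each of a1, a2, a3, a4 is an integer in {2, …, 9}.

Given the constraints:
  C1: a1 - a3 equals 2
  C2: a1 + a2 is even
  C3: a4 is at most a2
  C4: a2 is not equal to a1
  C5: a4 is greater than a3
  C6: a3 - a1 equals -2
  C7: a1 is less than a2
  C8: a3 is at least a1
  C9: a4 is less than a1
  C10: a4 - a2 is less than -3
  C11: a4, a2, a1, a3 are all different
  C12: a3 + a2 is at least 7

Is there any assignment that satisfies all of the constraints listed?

Unsatisfiable

Constraints 5, 8, and 9 give a4 < a1, a1 ≤ a3, a3 < a4. Chaining: a4 < a1 ≤ a3 < a4, which forces a4 < a4 — impossible.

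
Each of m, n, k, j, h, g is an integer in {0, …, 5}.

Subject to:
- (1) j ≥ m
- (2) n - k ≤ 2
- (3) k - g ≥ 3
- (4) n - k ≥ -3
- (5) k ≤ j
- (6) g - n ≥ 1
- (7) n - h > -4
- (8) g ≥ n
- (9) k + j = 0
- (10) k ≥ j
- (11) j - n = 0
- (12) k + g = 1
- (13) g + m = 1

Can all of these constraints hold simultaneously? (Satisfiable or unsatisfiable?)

Constraints 3, 4, and 6 give g − n ≥ 1, n − k ≥ -3, k − g ≥ 3.
Adding all 3 inequalities: the left sides telescope to 0, and the right sides sum to 1 + (-3) + 3 = 1. So 0 ≥ 1, which is false.

Unsatisfiable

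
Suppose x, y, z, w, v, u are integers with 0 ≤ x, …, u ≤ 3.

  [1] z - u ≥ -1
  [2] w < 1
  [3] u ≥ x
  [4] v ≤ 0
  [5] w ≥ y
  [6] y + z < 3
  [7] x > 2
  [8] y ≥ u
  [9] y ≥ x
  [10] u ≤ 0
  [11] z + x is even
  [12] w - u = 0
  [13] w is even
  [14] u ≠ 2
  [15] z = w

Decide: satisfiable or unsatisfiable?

From constraint 7: x ≥ 3. From constraints 3 and 10: x ≤ u and u ≤ 0, so x ≤ 0. But 0 < 3, so no value of x works.

Unsatisfiable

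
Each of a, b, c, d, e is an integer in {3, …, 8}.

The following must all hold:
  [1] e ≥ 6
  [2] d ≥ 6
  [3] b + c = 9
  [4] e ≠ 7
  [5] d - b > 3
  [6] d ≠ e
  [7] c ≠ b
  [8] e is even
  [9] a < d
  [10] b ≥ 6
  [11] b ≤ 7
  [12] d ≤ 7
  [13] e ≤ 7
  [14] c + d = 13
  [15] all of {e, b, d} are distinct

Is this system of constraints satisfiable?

Constraints 1, 2, 10, 11, 12, and 13 confine each of e, b, d to the 2 values {6, 7}.
Constraint 15 requires all 3 of them to be distinct, but only 2 values are available — impossible by the pigeonhole principle.

Unsatisfiable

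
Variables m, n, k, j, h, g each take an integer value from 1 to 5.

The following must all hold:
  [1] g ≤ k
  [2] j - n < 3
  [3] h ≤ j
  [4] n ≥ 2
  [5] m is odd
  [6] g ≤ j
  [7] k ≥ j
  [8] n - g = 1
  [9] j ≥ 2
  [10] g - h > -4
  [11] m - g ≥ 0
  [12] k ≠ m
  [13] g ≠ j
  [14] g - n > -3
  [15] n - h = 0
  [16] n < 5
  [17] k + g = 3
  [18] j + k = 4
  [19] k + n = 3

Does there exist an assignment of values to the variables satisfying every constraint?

From constraints 7 and 9: k ≥ j ≥ 2. From constraint 4: n ≥ 2. Hence k + n ≥ 4. But constraint 19 requires k + n = 3, and 3 < 4. Contradiction.

Unsatisfiable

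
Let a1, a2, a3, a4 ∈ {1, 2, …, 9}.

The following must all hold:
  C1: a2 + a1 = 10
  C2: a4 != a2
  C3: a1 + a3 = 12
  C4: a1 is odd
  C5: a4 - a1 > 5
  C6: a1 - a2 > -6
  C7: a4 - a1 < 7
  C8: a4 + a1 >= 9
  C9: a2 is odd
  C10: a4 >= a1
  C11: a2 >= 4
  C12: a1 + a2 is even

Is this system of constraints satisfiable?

Satisfiable

Setting (a1, a2, a3, a4) = (3, 7, 9, 9) satisfies everything: constraint 1: a2 + a1 = 10; constraint 3: a1 + a3 = 12; constraint 5: a4 - a1 = 6, and the others follow.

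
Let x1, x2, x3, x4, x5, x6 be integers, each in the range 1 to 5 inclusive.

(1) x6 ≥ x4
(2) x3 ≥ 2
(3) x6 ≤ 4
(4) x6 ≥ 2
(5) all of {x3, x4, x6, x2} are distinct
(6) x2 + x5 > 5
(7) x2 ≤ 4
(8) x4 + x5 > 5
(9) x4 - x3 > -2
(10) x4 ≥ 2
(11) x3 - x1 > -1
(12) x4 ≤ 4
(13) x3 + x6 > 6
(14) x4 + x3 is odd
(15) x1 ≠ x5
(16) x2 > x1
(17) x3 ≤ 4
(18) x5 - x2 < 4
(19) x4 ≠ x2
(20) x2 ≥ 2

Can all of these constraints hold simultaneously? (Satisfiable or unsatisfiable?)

Constraints 2, 3, 4, 7, 10, 12, 17, and 20 confine each of x3, x4, x6, x2 to the 3 values {2, …, 4}.
Constraint 5 requires all 4 of them to be distinct, but only 3 values are available — impossible by the pigeonhole principle.

Unsatisfiable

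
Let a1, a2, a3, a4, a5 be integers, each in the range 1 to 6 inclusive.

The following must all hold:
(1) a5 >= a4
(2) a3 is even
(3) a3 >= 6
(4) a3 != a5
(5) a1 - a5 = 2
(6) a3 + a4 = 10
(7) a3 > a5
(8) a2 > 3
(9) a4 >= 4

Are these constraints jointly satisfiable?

Satisfiable

Try a1 = 6, a2 = 5, a3 = 6, a4 = 4, a5 = 4.
Check constraint 2: a3 = 6 is even; constraint 5: a1 - a5 = 2; constraint 6: a3 + a4 = 10. The remaining constraints are straightforward to verify.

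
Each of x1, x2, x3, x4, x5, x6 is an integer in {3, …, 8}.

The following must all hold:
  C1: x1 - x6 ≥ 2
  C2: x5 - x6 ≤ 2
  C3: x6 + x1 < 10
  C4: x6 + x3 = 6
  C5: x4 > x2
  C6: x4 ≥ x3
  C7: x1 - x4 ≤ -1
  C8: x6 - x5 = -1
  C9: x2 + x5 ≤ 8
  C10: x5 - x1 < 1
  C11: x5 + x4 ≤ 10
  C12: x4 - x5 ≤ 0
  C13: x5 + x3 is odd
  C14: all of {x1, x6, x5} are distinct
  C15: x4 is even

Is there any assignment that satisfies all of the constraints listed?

Constraints 1, 2, 7, and 12 give x4 − x1 ≥ 1, x1 − x6 ≥ 2, x6 − x5 ≥ -2, x5 − x4 ≥ 0.
Adding all 4 inequalities: the left sides telescope to 0, and the right sides sum to 1 + 2 + (-2) + 0 = 1. So 0 ≥ 1, which is false.

Unsatisfiable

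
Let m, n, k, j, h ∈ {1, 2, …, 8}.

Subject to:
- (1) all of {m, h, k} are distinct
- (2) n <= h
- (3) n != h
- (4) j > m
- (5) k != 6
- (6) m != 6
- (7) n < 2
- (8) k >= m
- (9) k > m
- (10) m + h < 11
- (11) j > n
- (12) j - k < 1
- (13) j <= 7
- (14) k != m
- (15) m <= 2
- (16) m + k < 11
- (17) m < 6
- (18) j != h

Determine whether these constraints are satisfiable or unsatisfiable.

Setting (m, n, k, j, h) = (1, 1, 7, 7, 8) satisfies everything: constraint 10: m + h = 9; constraint 12: j - k = 0, and the others follow.

Satisfiable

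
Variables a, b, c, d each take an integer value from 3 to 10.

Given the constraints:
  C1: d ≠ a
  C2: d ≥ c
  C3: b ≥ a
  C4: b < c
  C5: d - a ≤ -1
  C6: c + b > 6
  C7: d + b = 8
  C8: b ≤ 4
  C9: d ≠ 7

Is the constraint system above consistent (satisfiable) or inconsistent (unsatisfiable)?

Unsatisfiable

Constraints 2, 3, 4, and 5 give c ≤ d, d < a, a ≤ b, b < c. Chaining: c ≤ d < a ≤ b < c, which forces c < c — impossible.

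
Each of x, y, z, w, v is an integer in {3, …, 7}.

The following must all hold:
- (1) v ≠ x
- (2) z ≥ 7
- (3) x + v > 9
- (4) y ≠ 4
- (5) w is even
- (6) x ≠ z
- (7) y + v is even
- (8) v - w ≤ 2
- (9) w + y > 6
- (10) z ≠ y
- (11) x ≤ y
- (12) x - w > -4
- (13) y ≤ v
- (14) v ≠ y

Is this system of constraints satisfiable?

Setting (x, y, z, w, v) = (3, 3, 7, 6, 7) satisfies everything: constraint 3: x + v = 10; constraint 8: v - w = 1, and the others follow.

Satisfiable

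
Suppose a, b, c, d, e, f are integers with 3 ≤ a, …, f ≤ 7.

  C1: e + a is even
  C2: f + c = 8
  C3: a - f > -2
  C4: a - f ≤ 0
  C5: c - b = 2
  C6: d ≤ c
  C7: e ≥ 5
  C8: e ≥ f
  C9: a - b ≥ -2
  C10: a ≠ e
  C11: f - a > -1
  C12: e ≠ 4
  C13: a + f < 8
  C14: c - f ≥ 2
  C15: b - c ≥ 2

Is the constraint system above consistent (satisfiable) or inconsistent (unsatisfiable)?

Constraints 4, 9, 14, and 15 give a − b ≥ -2, b − c ≥ 2, c − f ≥ 2, f − a ≥ 0.
Adding all 4 inequalities: the left sides telescope to 0, and the right sides sum to (-2) + 2 + 2 + 0 = 2. So 0 ≥ 2, which is false.

Unsatisfiable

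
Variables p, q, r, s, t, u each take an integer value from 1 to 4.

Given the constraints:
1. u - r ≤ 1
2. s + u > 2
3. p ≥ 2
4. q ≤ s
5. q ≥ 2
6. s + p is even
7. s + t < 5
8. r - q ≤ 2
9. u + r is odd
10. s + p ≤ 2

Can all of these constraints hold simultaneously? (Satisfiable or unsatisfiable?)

From constraints 4 and 5: s ≥ q ≥ 2. From constraint 3: p ≥ 2. Hence s + p ≥ 4. But constraint 10 requires s + p ≤ 2, and 2 < 4. Contradiction.

Unsatisfiable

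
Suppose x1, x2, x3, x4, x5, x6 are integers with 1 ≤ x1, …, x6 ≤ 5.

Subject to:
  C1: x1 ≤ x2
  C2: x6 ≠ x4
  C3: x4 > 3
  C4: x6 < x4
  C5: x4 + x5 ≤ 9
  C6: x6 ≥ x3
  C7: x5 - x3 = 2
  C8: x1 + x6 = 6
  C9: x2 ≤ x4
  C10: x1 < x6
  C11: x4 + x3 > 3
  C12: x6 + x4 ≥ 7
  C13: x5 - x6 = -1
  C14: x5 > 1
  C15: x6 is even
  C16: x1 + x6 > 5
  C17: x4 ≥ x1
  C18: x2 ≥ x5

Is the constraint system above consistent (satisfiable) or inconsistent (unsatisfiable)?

Satisfiable

Take x1 = 2, x2 = 5, x3 = 1, x4 = 5, x5 = 3, x6 = 4. Then constraint 5: x4 + x5 = 8; constraint 7: x5 - x3 = 2; constraint 8: x1 + x6 = 6, and every other listed constraint is also met.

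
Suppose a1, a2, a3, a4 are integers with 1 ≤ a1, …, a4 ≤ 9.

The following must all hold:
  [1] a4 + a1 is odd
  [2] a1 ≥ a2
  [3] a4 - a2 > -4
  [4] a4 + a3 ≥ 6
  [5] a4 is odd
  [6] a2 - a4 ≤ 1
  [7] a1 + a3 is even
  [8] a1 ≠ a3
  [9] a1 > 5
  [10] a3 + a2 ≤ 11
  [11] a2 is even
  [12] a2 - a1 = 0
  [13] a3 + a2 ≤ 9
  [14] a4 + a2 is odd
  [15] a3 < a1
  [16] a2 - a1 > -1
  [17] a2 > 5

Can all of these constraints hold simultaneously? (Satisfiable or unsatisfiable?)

One satisfying assignment is a1 = 6, a2 = 6, a3 = 2, a4 = 5.
For the less obvious constraints — constraint 3: a4 - a2 = -1; constraint 4: a4 + a3 = 7; constraint 6: a2 - a4 = 1 — and the others hold by inspection.

Satisfiable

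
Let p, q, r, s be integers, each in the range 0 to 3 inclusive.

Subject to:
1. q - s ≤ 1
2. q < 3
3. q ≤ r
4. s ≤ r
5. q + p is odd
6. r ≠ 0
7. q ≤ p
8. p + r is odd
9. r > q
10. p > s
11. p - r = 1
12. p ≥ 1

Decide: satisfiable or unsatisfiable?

Satisfiable

Take p = 3, q = 0, r = 2, s = 2. Then constraint 1: q - s = -2; constraint 11: p - r = 1, and every other listed constraint is also met.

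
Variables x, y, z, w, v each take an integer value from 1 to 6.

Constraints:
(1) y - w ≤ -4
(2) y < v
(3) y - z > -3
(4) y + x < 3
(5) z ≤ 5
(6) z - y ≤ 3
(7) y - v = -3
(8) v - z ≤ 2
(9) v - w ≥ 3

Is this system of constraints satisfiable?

Constraints 1, 6, 8, and 9 give w − y ≥ 4, y − z ≥ -3, z − v ≥ -2, v − w ≥ 3.
Adding all 4 inequalities: the left sides telescope to 0, and the right sides sum to 4 + (-3) + (-2) + 3 = 2. So 0 ≥ 2, which is false.

Unsatisfiable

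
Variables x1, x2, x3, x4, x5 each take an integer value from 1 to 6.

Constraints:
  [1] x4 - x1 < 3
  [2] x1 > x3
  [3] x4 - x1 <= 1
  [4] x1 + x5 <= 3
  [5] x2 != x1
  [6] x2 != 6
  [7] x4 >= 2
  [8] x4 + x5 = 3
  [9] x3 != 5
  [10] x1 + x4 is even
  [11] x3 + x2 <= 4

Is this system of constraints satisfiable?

Satisfiable

Setting (x1, x2, x3, x4, x5) = (2, 3, 1, 2, 1) satisfies everything: constraint 1: x4 - x1 = 0; constraint 3: x4 - x1 = 0, and the others follow.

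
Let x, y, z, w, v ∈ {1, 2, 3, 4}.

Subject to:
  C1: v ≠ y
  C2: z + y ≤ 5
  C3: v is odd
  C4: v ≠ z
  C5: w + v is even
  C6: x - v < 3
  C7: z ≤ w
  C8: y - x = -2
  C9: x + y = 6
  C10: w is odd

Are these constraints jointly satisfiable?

Try x = 4, y = 2, z = 2, w = 3, v = 3.
Check constraint 2: z + y = 4; constraint 6: x - v = 1. The remaining constraints are straightforward to verify.

Satisfiable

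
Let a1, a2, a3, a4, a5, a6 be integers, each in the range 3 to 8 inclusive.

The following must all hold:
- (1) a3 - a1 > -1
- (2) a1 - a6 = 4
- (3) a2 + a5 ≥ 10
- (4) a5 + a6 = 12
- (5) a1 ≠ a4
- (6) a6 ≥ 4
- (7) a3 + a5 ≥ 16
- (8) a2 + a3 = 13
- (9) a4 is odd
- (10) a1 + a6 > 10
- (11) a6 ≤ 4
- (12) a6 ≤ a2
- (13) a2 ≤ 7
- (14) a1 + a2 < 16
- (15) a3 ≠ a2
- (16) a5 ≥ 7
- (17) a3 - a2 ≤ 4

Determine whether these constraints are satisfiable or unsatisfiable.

Try a1 = 8, a2 = 5, a3 = 8, a4 = 5, a5 = 8, a6 = 4.
Check constraint 1: a3 - a1 = 0; constraint 2: a1 - a6 = 4; constraint 3: a2 + a5 = 13. The remaining constraints are straightforward to verify.

Satisfiable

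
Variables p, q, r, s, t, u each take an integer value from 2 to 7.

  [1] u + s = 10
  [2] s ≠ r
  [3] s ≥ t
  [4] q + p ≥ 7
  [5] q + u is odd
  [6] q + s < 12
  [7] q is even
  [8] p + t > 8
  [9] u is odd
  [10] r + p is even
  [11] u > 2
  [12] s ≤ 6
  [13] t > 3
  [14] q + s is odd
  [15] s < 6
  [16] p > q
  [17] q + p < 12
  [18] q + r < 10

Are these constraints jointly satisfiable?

Setting (p, q, r, s, t, u) = (6, 4, 4, 5, 5, 5) satisfies everything: constraint 1: u + s = 10; constraint 4: q + p = 10; constraint 6: q + s = 9, and the others follow.

Satisfiable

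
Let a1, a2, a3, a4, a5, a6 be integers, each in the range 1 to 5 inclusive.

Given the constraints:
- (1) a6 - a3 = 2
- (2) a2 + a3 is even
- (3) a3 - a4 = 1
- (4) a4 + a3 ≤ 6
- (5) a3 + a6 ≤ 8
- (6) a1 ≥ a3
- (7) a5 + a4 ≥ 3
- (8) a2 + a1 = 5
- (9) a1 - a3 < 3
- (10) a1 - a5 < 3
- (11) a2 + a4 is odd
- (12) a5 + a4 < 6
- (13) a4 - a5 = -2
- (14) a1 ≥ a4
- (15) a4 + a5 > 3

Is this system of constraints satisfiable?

Satisfiable

Try a1 = 3, a2 = 2, a3 = 2, a4 = 1, a5 = 3, a6 = 4.
Check constraint 1: a6 - a3 = 2; constraint 3: a3 - a4 = 1; constraint 4: a4 + a3 = 3. The remaining constraints are straightforward to verify.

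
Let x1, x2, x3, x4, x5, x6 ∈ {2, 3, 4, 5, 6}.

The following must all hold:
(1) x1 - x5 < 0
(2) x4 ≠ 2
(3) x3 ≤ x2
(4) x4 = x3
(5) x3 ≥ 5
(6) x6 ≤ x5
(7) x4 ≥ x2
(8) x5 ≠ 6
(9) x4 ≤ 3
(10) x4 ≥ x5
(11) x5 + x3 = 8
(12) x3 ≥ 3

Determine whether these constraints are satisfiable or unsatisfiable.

Unsatisfiable

From constraints 3 and 5: x2 ≥ x3 and x3 ≥ 5, so x2 ≥ 5. From constraints 7 and 9: x2 ≤ x4 and x4 ≤ 3, so x2 ≤ 3. But 3 < 5, so no value of x2 works.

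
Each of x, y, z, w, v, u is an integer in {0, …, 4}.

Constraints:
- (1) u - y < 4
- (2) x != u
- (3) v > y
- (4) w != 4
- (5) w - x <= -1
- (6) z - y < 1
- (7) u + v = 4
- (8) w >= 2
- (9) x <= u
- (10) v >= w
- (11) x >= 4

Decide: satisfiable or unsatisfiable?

From constraints 9 and 11: u ≥ x ≥ 4. From constraints 8 and 10: v ≥ w ≥ 2. Hence u + v ≥ 6. But constraint 7 requires u + v = 4, and 4 < 6. Contradiction.

Unsatisfiable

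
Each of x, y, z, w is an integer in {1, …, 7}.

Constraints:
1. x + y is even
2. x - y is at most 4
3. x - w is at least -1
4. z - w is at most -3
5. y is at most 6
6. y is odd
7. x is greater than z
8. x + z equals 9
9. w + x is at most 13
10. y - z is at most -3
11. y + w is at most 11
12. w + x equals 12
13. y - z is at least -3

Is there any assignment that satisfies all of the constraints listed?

Constraints 2, 3, 4, and 10 give x − w ≥ -1, w − z ≥ 3, z − y ≥ 3, y − x ≥ -4.
Adding all 4 inequalities: the left sides telescope to 0, and the right sides sum to (-1) + 3 + 3 + (-4) = 1. So 0 ≥ 1, which is false.

Unsatisfiable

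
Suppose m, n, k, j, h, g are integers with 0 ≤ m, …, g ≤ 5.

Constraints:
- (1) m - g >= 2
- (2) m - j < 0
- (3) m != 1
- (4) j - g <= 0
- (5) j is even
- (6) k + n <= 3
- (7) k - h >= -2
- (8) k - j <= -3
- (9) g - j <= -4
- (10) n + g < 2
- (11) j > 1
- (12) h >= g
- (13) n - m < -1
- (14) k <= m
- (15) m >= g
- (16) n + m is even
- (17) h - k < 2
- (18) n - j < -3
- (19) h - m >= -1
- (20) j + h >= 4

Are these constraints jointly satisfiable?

Constraints 1, 4, 7, 8, and 19 give k − h ≥ -2, h − m ≥ -1, m − g ≥ 2, g − j ≥ 0, j − k ≥ 3.
Adding all 5 inequalities: the left sides telescope to 0, and the right sides sum to (-2) + (-1) + 2 + 0 + 3 = 2. So 0 ≥ 2, which is false.

Unsatisfiable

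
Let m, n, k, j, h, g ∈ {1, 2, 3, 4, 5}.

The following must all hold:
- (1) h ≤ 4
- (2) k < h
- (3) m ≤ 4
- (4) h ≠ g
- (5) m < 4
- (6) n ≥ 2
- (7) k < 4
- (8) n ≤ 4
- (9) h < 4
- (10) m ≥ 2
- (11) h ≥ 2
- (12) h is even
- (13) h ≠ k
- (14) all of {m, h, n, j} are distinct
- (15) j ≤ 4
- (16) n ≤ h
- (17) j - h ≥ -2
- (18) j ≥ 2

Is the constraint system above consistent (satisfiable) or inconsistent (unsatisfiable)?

Unsatisfiable

Constraints 1, 3, 6, 8, 10, 11, 15, and 18 confine each of m, h, n, j to the 3 values {2, …, 4}.
Constraint 14 requires all 4 of them to be distinct, but only 3 values are available — impossible by the pigeonhole principle.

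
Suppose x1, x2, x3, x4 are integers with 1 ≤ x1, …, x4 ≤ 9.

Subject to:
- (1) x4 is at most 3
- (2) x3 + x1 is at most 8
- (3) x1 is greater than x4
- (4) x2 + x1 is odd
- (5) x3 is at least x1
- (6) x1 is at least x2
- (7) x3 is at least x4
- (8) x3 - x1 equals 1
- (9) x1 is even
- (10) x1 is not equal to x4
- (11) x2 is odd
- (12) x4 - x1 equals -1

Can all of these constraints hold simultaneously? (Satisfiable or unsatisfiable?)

Satisfiable

Try x1 = 2, x2 = 1, x3 = 3, x4 = 1.
Check constraint 2: x3 + x1 = 5; constraint 8: x3 - x1 = 1. The remaining constraints are straightforward to verify.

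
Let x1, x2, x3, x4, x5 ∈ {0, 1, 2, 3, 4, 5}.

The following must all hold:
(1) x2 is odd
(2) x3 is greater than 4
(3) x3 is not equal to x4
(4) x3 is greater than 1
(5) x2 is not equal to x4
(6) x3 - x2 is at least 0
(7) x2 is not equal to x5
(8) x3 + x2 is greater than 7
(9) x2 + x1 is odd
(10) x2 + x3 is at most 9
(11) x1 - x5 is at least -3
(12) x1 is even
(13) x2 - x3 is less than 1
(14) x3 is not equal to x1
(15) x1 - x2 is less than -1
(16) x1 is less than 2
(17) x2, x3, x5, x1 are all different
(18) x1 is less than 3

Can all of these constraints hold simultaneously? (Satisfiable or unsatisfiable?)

Satisfiable

Try x1 = 0, x2 = 3, x3 = 5, x4 = 1, x5 = 1.
Check constraint 6: x3 - x2 = 2; constraint 8: x3 + x2 = 8; constraint 10: x2 + x3 = 8. The remaining constraints are straightforward to verify.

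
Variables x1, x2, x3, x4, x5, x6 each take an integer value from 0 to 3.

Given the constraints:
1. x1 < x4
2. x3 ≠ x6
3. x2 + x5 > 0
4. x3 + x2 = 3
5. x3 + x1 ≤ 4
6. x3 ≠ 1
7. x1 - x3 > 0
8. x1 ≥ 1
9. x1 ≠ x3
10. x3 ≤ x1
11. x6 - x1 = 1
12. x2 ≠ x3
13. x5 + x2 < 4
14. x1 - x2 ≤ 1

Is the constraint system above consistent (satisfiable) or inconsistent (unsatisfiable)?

One satisfying assignment is x1 = 1, x2 = 3, x3 = 0, x4 = 2, x5 = 0, x6 = 2.
For the less obvious constraints — constraint 3: x2 + x5 = 3; constraint 4: x3 + x2 = 3; constraint 5: x3 + x1 = 1 — and the others hold by inspection.

Satisfiable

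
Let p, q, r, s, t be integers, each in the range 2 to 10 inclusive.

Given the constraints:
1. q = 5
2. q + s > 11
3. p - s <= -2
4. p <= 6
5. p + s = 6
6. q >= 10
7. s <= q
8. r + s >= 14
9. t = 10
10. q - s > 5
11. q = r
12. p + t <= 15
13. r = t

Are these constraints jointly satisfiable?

Constraint 1 fixes q = 5 and constraint 9 fixes t = 10. Constraints 11 and 13 give q = r = t, so q = t. But 5 ≠ 10 — contradiction.

Unsatisfiable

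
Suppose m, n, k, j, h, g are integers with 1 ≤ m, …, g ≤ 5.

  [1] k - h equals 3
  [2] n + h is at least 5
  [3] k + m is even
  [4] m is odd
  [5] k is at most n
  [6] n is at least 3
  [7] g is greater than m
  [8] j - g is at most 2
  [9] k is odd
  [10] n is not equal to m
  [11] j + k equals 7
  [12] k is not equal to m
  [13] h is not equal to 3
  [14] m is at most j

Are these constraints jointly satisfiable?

The assignment m = 1, n = 5, k = 5, j = 2, h = 2, g = 2 works:
  constraint 1 holds since k - h = 3.
  constraint 2 holds since n + h = 7.
  constraint 8 holds since j - g = 0.
The rest check out directly.

Satisfiable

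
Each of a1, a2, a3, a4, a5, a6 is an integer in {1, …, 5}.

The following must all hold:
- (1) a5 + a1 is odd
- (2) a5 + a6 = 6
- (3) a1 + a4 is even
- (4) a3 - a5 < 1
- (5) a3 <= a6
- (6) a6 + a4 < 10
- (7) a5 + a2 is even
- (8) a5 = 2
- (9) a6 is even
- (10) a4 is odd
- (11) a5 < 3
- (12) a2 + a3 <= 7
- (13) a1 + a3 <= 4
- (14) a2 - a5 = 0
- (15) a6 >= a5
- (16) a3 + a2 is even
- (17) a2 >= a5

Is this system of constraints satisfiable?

Satisfiable

One satisfying assignment is a1 = 1, a2 = 2, a3 = 2, a4 = 5, a5 = 2, a6 = 4.
For the less obvious constraints — constraint 2: a5 + a6 = 6; constraint 4: a3 - a5 = 0; constraint 6: a6 + a4 = 9 — and the others hold by inspection.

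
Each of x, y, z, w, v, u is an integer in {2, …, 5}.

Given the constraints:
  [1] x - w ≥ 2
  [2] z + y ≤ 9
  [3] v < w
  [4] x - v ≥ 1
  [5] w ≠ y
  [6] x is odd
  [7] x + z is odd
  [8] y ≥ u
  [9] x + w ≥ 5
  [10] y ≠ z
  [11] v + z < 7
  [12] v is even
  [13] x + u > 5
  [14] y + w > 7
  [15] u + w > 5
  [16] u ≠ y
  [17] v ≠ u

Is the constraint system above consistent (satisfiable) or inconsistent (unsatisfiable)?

Try x = 5, y = 5, z = 4, w = 3, v = 2, u = 3.
Check constraint 1: x - w = 2; constraint 2: z + y = 9; constraint 4: x - v = 3. The remaining constraints are straightforward to verify.

Satisfiable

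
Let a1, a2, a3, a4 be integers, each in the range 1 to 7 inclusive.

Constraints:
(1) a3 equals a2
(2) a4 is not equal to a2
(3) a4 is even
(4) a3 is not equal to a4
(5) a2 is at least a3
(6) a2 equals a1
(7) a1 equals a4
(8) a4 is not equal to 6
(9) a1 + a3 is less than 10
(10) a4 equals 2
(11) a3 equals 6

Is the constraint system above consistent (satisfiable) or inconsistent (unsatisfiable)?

Unsatisfiable

Constraint 11 fixes a3 = 6 and constraint 10 fixes a4 = 2. Constraints 1, 6, and 7 give a3 = a2 = a1 = a4, so a3 = a4. But 6 ≠ 2 — contradiction.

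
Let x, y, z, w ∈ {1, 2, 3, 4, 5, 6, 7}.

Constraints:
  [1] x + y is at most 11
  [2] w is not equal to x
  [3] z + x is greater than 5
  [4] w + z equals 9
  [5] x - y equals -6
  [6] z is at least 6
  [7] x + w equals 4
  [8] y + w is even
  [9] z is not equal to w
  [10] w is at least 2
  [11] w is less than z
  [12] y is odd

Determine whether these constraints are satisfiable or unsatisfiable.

Try x = 1, y = 7, z = 6, w = 3.
Check constraint 1: x + y = 8; constraint 3: z + x = 7. The remaining constraints are straightforward to verify.

Satisfiable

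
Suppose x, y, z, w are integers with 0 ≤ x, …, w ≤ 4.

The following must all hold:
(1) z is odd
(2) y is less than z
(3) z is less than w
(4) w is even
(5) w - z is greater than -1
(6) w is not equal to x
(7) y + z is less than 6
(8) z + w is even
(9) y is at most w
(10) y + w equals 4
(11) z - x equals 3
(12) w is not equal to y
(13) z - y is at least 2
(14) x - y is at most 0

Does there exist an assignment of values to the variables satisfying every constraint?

Unsatisfiable

Constraint 1 makes z odd and constraint 4 makes w even, so z + w must be odd. Constraint 8 says z + w is even — contradiction.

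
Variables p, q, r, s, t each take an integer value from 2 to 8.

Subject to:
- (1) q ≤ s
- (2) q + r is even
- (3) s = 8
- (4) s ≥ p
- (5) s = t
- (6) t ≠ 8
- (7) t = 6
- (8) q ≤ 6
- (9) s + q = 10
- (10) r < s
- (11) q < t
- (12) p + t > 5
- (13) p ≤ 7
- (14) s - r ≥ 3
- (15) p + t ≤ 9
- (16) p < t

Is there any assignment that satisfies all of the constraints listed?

Constraint 3 fixes s = 8 and constraint 7 fixes t = 6, but constraint 5 requires s = t. Since 8 ≠ 6, contradiction.

Unsatisfiable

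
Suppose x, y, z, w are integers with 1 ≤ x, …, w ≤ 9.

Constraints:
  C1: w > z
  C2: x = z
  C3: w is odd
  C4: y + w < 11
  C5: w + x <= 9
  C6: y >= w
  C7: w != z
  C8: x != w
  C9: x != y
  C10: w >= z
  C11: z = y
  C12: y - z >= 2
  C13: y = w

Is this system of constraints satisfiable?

From constraints 2, 11, and 13, x = z = y = w, so x = w. But constraint 8 says x ≠ w. Contradiction.

Unsatisfiable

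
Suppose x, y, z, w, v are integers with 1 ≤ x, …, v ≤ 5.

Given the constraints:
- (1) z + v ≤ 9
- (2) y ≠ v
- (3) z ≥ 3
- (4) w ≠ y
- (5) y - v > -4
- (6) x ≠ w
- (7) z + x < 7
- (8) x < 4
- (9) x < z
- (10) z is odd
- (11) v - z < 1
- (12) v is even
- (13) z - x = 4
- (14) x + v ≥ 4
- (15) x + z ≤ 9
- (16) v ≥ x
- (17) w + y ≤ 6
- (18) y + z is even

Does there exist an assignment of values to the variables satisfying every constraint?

Satisfiable

One satisfying assignment is x = 1, y = 1, z = 5, w = 4, v = 4.
For the less obvious constraints — constraint 1: z + v = 9; constraint 5: y - v = -3 — and the others hold by inspection.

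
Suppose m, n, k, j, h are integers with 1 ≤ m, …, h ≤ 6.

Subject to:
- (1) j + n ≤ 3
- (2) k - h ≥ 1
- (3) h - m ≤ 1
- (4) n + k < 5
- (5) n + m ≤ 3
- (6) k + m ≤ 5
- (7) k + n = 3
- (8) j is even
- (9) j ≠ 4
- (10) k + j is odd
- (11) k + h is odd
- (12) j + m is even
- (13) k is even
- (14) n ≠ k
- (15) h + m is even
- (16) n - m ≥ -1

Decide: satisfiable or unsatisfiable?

Constraint 13 makes k even and constraint 8 makes j even, so k + j must be even. Constraint 10 says k + j is odd — contradiction.

Unsatisfiable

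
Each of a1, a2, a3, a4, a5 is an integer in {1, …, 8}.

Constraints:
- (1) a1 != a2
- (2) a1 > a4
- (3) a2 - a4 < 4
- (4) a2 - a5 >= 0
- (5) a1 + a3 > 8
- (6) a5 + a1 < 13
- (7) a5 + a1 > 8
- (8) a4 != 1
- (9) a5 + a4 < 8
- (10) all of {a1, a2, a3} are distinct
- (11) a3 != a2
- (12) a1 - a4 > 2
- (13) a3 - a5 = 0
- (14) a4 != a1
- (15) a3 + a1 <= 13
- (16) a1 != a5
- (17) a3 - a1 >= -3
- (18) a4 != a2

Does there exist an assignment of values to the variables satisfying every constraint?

Satisfiable

The assignment a1 = 7, a2 = 5, a3 = 4, a4 = 2, a5 = 4 works:
  constraint 3 holds since a2 - a4 = 3.
  constraint 4 holds since a2 - a5 = 1.
The rest check out directly.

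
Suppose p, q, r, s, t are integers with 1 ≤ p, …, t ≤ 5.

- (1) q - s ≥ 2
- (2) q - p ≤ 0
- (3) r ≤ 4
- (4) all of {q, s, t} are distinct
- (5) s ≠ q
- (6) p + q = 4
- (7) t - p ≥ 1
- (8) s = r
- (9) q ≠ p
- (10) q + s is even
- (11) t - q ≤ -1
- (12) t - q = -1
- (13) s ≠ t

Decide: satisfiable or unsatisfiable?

Unsatisfiable

Constraints 2, 7, and 11 give t − p ≥ 1, p − q ≥ 0, q − t ≥ 1.
Adding all 3 inequalities: the left sides telescope to 0, and the right sides sum to 1 + 0 + 1 = 2. So 0 ≥ 2, which is false.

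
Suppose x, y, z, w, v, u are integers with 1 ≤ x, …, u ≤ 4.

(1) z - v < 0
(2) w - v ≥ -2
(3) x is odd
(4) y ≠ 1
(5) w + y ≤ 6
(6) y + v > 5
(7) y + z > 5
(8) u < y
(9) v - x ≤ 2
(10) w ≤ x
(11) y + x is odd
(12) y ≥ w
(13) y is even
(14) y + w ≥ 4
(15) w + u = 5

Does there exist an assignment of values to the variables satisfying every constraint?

Try x = 3, y = 4, z = 2, w = 2, v = 3, u = 3.
Check constraint 1: z - v = -1; constraint 2: w - v = -1. The remaining constraints are straightforward to verify.

Satisfiable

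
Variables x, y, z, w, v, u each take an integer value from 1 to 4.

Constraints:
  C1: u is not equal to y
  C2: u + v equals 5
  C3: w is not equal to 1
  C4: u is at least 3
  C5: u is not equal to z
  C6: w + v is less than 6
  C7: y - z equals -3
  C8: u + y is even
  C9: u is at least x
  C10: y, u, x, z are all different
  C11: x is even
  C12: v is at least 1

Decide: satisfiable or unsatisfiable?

Satisfiable

Try x = 2, y = 1, z = 4, w = 2, v = 2, u = 3.
Check constraint 2: u + v = 5; constraint 6: w + v = 4; constraint 7: y - z = -3. The remaining constraints are straightforward to verify.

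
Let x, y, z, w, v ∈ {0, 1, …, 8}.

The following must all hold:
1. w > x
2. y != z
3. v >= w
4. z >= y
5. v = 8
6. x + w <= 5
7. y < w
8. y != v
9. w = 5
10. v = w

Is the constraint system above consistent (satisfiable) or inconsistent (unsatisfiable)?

Constraint 5 fixes v = 8 and constraint 9 fixes w = 5, but constraint 10 requires v = w. Since 8 ≠ 5, contradiction.

Unsatisfiable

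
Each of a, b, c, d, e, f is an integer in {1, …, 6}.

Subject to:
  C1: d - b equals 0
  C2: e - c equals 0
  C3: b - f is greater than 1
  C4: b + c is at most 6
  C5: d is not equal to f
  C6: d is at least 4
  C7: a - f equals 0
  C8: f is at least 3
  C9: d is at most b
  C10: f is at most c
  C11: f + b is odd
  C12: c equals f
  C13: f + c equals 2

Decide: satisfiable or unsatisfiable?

Unsatisfiable

From constraints 6 and 9: b ≥ d ≥ 4. From constraints 8 and 10: c ≥ f ≥ 3. Hence b + c ≥ 7. But constraint 4 requires b + c ≤ 6, and 6 < 7. Contradiction.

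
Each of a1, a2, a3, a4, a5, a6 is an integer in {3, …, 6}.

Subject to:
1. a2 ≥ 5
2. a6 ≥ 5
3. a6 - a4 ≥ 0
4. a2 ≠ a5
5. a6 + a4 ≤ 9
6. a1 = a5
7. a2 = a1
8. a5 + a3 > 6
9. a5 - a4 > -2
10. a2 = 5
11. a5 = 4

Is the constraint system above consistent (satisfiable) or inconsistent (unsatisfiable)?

Constraint 10 fixes a2 = 5 and constraint 11 fixes a5 = 4. Constraints 6 and 7 give a2 = a1 = a5, so a2 = a5. But 5 ≠ 4 — contradiction.

Unsatisfiable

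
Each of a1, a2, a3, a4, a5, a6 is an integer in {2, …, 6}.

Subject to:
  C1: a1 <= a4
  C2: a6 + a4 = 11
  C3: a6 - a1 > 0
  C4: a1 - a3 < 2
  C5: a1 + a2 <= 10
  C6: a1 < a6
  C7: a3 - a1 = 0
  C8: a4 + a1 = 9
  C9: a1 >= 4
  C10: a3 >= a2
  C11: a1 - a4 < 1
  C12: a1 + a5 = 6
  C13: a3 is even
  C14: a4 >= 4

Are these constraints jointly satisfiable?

Setting (a1, a2, a3, a4, a5, a6) = (4, 4, 4, 5, 2, 6) satisfies everything: constraint 2: a6 + a4 = 11; constraint 3: a6 - a1 = 2; constraint 4: a1 - a3 = 0, and the others follow.

Satisfiable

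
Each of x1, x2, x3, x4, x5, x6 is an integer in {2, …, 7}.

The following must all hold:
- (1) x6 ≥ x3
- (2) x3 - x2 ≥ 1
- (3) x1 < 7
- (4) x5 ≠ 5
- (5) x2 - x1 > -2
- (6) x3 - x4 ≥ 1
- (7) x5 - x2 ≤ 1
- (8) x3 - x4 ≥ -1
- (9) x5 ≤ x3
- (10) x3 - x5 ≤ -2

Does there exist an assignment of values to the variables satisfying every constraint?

Unsatisfiable

Constraints 2, 7, and 10 give x5 − x3 ≥ 2, x3 − x2 ≥ 1, x2 − x5 ≥ -1.
Adding all 3 inequalities: the left sides telescope to 0, and the right sides sum to 2 + 1 + (-1) = 2. So 0 ≥ 2, which is false.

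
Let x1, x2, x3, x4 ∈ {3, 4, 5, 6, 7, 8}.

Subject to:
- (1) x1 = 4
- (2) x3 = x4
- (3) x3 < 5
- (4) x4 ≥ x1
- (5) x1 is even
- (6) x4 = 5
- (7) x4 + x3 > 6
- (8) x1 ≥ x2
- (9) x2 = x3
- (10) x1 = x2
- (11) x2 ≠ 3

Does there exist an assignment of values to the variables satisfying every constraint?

Unsatisfiable

Constraint 1 fixes x1 = 4 and constraint 6 fixes x4 = 5. Constraints 2, 9, and 10 give x1 = x2 = x3 = x4, so x1 = x4. But 4 ≠ 5 — contradiction.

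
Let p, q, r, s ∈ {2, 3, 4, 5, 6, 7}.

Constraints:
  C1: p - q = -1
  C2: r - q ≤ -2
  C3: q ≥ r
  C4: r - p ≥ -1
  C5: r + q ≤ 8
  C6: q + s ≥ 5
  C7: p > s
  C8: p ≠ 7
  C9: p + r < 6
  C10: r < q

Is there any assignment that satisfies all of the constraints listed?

Satisfiable

Try p = 3, q = 4, r = 2, s = 2.
Check constraint 1: p - q = -1; constraint 2: r - q = -2; constraint 4: r - p = -1. The remaining constraints are straightforward to verify.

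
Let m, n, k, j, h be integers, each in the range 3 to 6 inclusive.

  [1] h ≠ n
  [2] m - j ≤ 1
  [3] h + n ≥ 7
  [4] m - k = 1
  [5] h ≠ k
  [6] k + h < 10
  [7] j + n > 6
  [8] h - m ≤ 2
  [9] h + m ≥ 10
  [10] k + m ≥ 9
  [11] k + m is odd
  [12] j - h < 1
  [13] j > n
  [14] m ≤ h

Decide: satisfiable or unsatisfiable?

Satisfiable

Take m = 5, n = 4, k = 4, j = 5, h = 5. Then constraint 2: m - j = 0; constraint 3: h + n = 9, and every other listed constraint is also met.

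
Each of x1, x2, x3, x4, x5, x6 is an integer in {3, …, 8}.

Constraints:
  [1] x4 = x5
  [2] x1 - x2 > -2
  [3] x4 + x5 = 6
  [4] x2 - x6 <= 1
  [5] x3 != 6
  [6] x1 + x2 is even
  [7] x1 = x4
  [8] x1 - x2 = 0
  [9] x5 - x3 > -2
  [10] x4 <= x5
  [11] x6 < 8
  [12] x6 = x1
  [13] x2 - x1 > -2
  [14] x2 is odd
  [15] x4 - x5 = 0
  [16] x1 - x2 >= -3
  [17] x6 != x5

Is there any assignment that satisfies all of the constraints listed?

Unsatisfiable

From constraints 1, 7, and 12, x6 = x1 = x4 = x5, so x6 = x5. But constraint 17 says x6 ≠ x5. Contradiction.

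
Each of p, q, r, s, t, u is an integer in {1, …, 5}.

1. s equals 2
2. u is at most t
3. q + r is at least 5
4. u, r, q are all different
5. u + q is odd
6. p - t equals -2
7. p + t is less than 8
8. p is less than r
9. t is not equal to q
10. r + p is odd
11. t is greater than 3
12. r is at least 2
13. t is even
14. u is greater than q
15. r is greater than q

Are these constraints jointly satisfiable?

Satisfiable

The assignment p = 2, q = 3, r = 5, s = 2, t = 4, u = 4 works:
  constraint 3 holds since q + r = 8.
  constraint 6 holds since p - t = -2.
  constraint 7 holds since p + t = 6.
The rest check out directly.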